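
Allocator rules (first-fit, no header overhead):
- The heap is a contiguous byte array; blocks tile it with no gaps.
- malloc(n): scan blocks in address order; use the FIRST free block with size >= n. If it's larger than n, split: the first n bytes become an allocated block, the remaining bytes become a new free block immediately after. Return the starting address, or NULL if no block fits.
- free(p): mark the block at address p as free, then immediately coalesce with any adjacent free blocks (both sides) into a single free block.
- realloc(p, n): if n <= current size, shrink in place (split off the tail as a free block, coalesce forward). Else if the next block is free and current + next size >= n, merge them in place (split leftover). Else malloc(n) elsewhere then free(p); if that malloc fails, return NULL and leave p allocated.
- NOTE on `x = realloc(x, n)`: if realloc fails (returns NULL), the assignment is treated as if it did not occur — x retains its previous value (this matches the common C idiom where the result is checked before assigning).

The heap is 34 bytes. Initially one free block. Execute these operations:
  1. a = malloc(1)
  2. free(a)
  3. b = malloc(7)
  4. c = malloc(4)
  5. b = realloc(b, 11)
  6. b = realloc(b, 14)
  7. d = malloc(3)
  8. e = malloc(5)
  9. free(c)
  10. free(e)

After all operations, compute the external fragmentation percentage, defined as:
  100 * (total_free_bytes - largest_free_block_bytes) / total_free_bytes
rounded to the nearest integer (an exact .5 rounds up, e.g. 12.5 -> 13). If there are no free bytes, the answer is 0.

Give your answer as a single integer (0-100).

Op 1: a = malloc(1) -> a = 0; heap: [0-0 ALLOC][1-33 FREE]
Op 2: free(a) -> (freed a); heap: [0-33 FREE]
Op 3: b = malloc(7) -> b = 0; heap: [0-6 ALLOC][7-33 FREE]
Op 4: c = malloc(4) -> c = 7; heap: [0-6 ALLOC][7-10 ALLOC][11-33 FREE]
Op 5: b = realloc(b, 11) -> b = 11; heap: [0-6 FREE][7-10 ALLOC][11-21 ALLOC][22-33 FREE]
Op 6: b = realloc(b, 14) -> b = 11; heap: [0-6 FREE][7-10 ALLOC][11-24 ALLOC][25-33 FREE]
Op 7: d = malloc(3) -> d = 0; heap: [0-2 ALLOC][3-6 FREE][7-10 ALLOC][11-24 ALLOC][25-33 FREE]
Op 8: e = malloc(5) -> e = 25; heap: [0-2 ALLOC][3-6 FREE][7-10 ALLOC][11-24 ALLOC][25-29 ALLOC][30-33 FREE]
Op 9: free(c) -> (freed c); heap: [0-2 ALLOC][3-10 FREE][11-24 ALLOC][25-29 ALLOC][30-33 FREE]
Op 10: free(e) -> (freed e); heap: [0-2 ALLOC][3-10 FREE][11-24 ALLOC][25-33 FREE]
Free blocks: [8 9] total_free=17 largest=9 -> 100*(17-9)/17 = 800/17 ≈ 47.059 -> rounds to 47

Answer: 47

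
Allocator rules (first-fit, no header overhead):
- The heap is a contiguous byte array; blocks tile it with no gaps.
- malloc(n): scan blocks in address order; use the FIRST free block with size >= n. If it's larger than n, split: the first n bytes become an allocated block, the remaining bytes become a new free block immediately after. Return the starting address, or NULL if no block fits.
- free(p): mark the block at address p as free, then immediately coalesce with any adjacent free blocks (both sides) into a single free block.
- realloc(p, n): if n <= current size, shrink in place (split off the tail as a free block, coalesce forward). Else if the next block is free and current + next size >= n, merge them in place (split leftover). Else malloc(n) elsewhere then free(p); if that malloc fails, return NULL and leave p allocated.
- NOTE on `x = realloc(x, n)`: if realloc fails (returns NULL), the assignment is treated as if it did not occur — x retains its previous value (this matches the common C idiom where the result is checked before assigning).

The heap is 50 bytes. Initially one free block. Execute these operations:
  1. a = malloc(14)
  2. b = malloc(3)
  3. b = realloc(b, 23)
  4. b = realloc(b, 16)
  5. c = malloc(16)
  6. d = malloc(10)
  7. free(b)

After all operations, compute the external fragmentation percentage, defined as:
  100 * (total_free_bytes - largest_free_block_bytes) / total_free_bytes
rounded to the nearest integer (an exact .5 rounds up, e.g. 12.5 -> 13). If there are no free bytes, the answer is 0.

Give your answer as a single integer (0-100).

Op 1: a = malloc(14) -> a = 0; heap: [0-13 ALLOC][14-49 FREE]
Op 2: b = malloc(3) -> b = 14; heap: [0-13 ALLOC][14-16 ALLOC][17-49 FREE]
Op 3: b = realloc(b, 23) -> b = 14; heap: [0-13 ALLOC][14-36 ALLOC][37-49 FREE]
Op 4: b = realloc(b, 16) -> b = 14; heap: [0-13 ALLOC][14-29 ALLOC][30-49 FREE]
Op 5: c = malloc(16) -> c = 30; heap: [0-13 ALLOC][14-29 ALLOC][30-45 ALLOC][46-49 FREE]
Op 6: d = malloc(10) -> d = NULL; heap: [0-13 ALLOC][14-29 ALLOC][30-45 ALLOC][46-49 FREE]
Op 7: free(b) -> (freed b); heap: [0-13 ALLOC][14-29 FREE][30-45 ALLOC][46-49 FREE]
Free blocks: [16 4] total_free=20 largest=16 -> 100*(20-16)/20 = 400/20 = 20

Answer: 20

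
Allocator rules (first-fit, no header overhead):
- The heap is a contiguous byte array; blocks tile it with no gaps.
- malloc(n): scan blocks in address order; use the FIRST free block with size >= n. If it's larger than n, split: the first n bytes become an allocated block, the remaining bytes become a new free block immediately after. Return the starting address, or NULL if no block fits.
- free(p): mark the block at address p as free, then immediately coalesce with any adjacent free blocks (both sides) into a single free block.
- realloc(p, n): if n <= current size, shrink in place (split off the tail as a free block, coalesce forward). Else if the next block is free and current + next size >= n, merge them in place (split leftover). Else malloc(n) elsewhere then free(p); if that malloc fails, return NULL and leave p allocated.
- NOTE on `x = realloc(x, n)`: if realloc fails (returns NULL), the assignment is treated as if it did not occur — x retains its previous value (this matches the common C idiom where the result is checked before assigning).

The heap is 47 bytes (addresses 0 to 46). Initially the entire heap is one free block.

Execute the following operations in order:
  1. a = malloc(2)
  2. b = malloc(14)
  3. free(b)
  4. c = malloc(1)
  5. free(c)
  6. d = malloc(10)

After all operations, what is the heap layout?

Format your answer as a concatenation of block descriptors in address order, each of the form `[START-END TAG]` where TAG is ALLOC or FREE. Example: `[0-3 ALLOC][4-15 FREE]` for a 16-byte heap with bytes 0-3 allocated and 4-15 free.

Op 1: a = malloc(2) -> a = 0; heap: [0-1 ALLOC][2-46 FREE]
Op 2: b = malloc(14) -> b = 2; heap: [0-1 ALLOC][2-15 ALLOC][16-46 FREE]
Op 3: free(b) -> (freed b); heap: [0-1 ALLOC][2-46 FREE]
Op 4: c = malloc(1) -> c = 2; heap: [0-1 ALLOC][2-2 ALLOC][3-46 FREE]
Op 5: free(c) -> (freed c); heap: [0-1 ALLOC][2-46 FREE]
Op 6: d = malloc(10) -> d = 2; heap: [0-1 ALLOC][2-11 ALLOC][12-46 FREE]

Answer: [0-1 ALLOC][2-11 ALLOC][12-46 FREE]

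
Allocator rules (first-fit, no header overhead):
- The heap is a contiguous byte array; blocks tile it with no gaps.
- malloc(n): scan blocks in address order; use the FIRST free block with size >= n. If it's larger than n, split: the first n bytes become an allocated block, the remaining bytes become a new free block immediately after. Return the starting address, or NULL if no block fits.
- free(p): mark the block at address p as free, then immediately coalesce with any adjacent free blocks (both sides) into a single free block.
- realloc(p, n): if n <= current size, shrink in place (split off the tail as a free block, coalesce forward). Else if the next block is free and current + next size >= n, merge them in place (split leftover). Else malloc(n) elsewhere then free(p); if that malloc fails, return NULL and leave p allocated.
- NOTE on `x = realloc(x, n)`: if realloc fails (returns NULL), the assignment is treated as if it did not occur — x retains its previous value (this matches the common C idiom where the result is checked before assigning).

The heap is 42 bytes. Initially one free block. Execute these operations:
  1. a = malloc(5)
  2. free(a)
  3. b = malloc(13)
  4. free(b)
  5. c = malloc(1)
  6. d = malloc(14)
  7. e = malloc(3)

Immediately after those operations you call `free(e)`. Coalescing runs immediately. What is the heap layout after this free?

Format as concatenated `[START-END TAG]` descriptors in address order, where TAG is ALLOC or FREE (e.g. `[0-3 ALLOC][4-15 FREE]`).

Answer: [0-0 ALLOC][1-14 ALLOC][15-41 FREE]

Derivation:
Op 1: a = malloc(5) -> a = 0; heap: [0-4 ALLOC][5-41 FREE]
Op 2: free(a) -> (freed a); heap: [0-41 FREE]
Op 3: b = malloc(13) -> b = 0; heap: [0-12 ALLOC][13-41 FREE]
Op 4: free(b) -> (freed b); heap: [0-41 FREE]
Op 5: c = malloc(1) -> c = 0; heap: [0-0 ALLOC][1-41 FREE]
Op 6: d = malloc(14) -> d = 1; heap: [0-0 ALLOC][1-14 ALLOC][15-41 FREE]
Op 7: e = malloc(3) -> e = 15; heap: [0-0 ALLOC][1-14 ALLOC][15-17 ALLOC][18-41 FREE]
free(e): e = 15 -> block [15-17 ALLOC]; mark free, coalesce with adjacent free neighbors -> [0-0 ALLOC][1-14 ALLOC][15-41 FREE]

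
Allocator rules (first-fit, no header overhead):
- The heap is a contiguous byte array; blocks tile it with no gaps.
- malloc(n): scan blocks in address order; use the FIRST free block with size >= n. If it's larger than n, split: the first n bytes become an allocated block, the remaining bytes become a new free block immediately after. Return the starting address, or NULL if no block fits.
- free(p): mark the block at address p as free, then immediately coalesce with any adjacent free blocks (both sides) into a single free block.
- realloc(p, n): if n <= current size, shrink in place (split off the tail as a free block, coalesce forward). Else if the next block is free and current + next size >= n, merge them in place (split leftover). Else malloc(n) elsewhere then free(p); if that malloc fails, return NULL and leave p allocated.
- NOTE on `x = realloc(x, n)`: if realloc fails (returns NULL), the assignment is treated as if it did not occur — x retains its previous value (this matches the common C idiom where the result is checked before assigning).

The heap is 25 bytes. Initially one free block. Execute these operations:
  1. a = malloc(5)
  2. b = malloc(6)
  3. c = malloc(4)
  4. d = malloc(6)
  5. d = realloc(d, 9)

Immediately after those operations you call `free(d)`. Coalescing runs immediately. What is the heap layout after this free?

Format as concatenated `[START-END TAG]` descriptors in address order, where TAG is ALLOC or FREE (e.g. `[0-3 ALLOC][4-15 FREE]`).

Op 1: a = malloc(5) -> a = 0; heap: [0-4 ALLOC][5-24 FREE]
Op 2: b = malloc(6) -> b = 5; heap: [0-4 ALLOC][5-10 ALLOC][11-24 FREE]
Op 3: c = malloc(4) -> c = 11; heap: [0-4 ALLOC][5-10 ALLOC][11-14 ALLOC][15-24 FREE]
Op 4: d = malloc(6) -> d = 15; heap: [0-4 ALLOC][5-10 ALLOC][11-14 ALLOC][15-20 ALLOC][21-24 FREE]
Op 5: d = realloc(d, 9) -> d = 15; heap: [0-4 ALLOC][5-10 ALLOC][11-14 ALLOC][15-23 ALLOC][24-24 FREE]
free(d): d = 15 -> block [15-23 ALLOC]; mark free, coalesce with adjacent free neighbors -> [0-4 ALLOC][5-10 ALLOC][11-14 ALLOC][15-24 FREE]

Answer: [0-4 ALLOC][5-10 ALLOC][11-14 ALLOC][15-24 FREE]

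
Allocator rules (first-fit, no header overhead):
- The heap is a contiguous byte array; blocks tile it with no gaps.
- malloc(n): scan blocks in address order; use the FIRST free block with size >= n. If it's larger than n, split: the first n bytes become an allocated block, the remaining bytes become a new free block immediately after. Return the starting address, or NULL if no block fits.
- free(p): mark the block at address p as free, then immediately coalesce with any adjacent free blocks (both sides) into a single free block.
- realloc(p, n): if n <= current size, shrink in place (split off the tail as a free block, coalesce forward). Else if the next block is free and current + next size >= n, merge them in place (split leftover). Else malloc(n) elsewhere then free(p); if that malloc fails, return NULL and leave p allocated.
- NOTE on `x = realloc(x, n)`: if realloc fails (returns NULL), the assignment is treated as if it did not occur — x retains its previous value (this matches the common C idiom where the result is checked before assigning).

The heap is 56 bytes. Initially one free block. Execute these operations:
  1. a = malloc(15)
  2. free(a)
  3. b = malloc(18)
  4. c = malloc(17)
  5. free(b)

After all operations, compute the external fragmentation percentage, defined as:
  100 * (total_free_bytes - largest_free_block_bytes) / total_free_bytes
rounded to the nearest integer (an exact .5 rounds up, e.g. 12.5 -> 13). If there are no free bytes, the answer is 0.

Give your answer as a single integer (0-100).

Op 1: a = malloc(15) -> a = 0; heap: [0-14 ALLOC][15-55 FREE]
Op 2: free(a) -> (freed a); heap: [0-55 FREE]
Op 3: b = malloc(18) -> b = 0; heap: [0-17 ALLOC][18-55 FREE]
Op 4: c = malloc(17) -> c = 18; heap: [0-17 ALLOC][18-34 ALLOC][35-55 FREE]
Op 5: free(b) -> (freed b); heap: [0-17 FREE][18-34 ALLOC][35-55 FREE]
Free blocks: [18 21] total_free=39 largest=21 -> 100*(39-21)/39 = 1800/39 ≈ 46.154 -> rounds to 46

Answer: 46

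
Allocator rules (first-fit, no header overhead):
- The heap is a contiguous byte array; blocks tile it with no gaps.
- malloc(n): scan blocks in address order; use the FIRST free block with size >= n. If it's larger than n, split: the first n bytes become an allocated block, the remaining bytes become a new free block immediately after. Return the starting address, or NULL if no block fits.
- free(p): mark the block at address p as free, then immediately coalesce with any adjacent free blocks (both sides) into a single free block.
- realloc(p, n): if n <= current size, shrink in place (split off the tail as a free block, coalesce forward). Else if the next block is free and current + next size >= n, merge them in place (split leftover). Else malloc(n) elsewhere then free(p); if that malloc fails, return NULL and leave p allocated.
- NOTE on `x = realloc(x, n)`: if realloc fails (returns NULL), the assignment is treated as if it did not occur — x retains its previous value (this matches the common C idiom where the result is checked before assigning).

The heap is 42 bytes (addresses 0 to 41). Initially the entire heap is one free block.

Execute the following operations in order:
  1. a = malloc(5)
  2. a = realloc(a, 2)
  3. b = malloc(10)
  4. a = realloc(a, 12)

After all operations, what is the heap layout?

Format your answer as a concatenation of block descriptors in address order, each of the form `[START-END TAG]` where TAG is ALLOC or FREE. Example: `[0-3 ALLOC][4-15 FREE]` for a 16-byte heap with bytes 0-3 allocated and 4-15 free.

Answer: [0-1 FREE][2-11 ALLOC][12-23 ALLOC][24-41 FREE]

Derivation:
Op 1: a = malloc(5) -> a = 0; heap: [0-4 ALLOC][5-41 FREE]
Op 2: a = realloc(a, 2) -> a = 0; heap: [0-1 ALLOC][2-41 FREE]
Op 3: b = malloc(10) -> b = 2; heap: [0-1 ALLOC][2-11 ALLOC][12-41 FREE]
Op 4: a = realloc(a, 12) -> a = 12; heap: [0-1 FREE][2-11 ALLOC][12-23 ALLOC][24-41 FREE]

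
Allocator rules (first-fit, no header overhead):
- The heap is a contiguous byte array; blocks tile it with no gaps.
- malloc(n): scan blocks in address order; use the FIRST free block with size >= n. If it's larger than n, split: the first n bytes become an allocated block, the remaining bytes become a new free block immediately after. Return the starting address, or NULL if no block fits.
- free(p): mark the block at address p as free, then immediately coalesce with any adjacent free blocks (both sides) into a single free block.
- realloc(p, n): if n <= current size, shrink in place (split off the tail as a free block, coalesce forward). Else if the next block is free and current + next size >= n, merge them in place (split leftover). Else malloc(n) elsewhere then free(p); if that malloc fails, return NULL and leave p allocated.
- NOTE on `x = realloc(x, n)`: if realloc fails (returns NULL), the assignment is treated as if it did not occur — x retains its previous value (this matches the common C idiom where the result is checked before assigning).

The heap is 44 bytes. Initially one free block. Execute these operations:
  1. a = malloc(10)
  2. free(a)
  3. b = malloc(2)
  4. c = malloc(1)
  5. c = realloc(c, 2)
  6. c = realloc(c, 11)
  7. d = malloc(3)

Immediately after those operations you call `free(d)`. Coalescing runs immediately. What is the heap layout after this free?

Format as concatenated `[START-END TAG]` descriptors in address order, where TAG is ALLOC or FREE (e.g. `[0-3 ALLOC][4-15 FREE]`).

Answer: [0-1 ALLOC][2-12 ALLOC][13-43 FREE]

Derivation:
Op 1: a = malloc(10) -> a = 0; heap: [0-9 ALLOC][10-43 FREE]
Op 2: free(a) -> (freed a); heap: [0-43 FREE]
Op 3: b = malloc(2) -> b = 0; heap: [0-1 ALLOC][2-43 FREE]
Op 4: c = malloc(1) -> c = 2; heap: [0-1 ALLOC][2-2 ALLOC][3-43 FREE]
Op 5: c = realloc(c, 2) -> c = 2; heap: [0-1 ALLOC][2-3 ALLOC][4-43 FREE]
Op 6: c = realloc(c, 11) -> c = 2; heap: [0-1 ALLOC][2-12 ALLOC][13-43 FREE]
Op 7: d = malloc(3) -> d = 13; heap: [0-1 ALLOC][2-12 ALLOC][13-15 ALLOC][16-43 FREE]
free(d): d = 13 -> block [13-15 ALLOC]; mark free, coalesce with adjacent free neighbors -> [0-1 ALLOC][2-12 ALLOC][13-43 FREE]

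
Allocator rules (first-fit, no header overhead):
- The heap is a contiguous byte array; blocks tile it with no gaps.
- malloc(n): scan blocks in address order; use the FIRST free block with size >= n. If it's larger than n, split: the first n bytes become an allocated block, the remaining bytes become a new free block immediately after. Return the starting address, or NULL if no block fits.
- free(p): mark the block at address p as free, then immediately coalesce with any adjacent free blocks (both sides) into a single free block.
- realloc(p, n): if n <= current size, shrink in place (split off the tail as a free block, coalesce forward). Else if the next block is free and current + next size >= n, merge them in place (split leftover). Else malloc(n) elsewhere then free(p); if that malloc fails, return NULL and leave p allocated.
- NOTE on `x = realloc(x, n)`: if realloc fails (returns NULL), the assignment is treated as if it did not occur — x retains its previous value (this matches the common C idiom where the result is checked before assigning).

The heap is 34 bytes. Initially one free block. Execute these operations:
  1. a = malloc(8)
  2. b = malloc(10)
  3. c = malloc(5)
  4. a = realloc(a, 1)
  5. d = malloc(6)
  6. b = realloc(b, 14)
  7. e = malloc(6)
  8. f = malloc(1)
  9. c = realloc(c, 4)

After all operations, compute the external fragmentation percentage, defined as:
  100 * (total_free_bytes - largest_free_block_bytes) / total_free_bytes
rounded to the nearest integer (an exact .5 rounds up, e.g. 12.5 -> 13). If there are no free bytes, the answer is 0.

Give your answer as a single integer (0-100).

Answer: 17

Derivation:
Op 1: a = malloc(8) -> a = 0; heap: [0-7 ALLOC][8-33 FREE]
Op 2: b = malloc(10) -> b = 8; heap: [0-7 ALLOC][8-17 ALLOC][18-33 FREE]
Op 3: c = malloc(5) -> c = 18; heap: [0-7 ALLOC][8-17 ALLOC][18-22 ALLOC][23-33 FREE]
Op 4: a = realloc(a, 1) -> a = 0; heap: [0-0 ALLOC][1-7 FREE][8-17 ALLOC][18-22 ALLOC][23-33 FREE]
Op 5: d = malloc(6) -> d = 1; heap: [0-0 ALLOC][1-6 ALLOC][7-7 FREE][8-17 ALLOC][18-22 ALLOC][23-33 FREE]
Op 6: b = realloc(b, 14) -> NULL (b unchanged); heap: [0-0 ALLOC][1-6 ALLOC][7-7 FREE][8-17 ALLOC][18-22 ALLOC][23-33 FREE]
Op 7: e = malloc(6) -> e = 23; heap: [0-0 ALLOC][1-6 ALLOC][7-7 FREE][8-17 ALLOC][18-22 ALLOC][23-28 ALLOC][29-33 FREE]
Op 8: f = malloc(1) -> f = 7; heap: [0-0 ALLOC][1-6 ALLOC][7-7 ALLOC][8-17 ALLOC][18-22 ALLOC][23-28 ALLOC][29-33 FREE]
Op 9: c = realloc(c, 4) -> c = 18; heap: [0-0 ALLOC][1-6 ALLOC][7-7 ALLOC][8-17 ALLOC][18-21 ALLOC][22-22 FREE][23-28 ALLOC][29-33 FREE]
Free blocks: [1 5] total_free=6 largest=5 -> 100*(6-5)/6 = 100/6 ≈ 16.667 -> rounds to 17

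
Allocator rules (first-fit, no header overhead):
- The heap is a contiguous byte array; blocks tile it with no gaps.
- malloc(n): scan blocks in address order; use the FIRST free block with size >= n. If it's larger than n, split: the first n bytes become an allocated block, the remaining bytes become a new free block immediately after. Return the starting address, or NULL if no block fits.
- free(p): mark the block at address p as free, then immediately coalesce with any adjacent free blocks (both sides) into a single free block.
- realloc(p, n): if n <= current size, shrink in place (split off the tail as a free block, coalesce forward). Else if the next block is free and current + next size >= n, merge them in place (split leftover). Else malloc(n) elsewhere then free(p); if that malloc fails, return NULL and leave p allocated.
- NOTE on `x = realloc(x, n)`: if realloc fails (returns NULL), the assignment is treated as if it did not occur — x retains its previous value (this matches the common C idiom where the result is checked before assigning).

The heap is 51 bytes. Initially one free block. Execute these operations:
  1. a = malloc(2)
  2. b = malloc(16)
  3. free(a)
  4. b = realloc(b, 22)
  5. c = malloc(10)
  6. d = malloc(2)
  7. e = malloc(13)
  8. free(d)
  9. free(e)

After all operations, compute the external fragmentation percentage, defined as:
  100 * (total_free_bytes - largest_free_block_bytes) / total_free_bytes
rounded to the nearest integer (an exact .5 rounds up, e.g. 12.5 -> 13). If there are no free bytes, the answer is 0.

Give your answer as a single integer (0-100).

Answer: 11

Derivation:
Op 1: a = malloc(2) -> a = 0; heap: [0-1 ALLOC][2-50 FREE]
Op 2: b = malloc(16) -> b = 2; heap: [0-1 ALLOC][2-17 ALLOC][18-50 FREE]
Op 3: free(a) -> (freed a); heap: [0-1 FREE][2-17 ALLOC][18-50 FREE]
Op 4: b = realloc(b, 22) -> b = 2; heap: [0-1 FREE][2-23 ALLOC][24-50 FREE]
Op 5: c = malloc(10) -> c = 24; heap: [0-1 FREE][2-23 ALLOC][24-33 ALLOC][34-50 FREE]
Op 6: d = malloc(2) -> d = 0; heap: [0-1 ALLOC][2-23 ALLOC][24-33 ALLOC][34-50 FREE]
Op 7: e = malloc(13) -> e = 34; heap: [0-1 ALLOC][2-23 ALLOC][24-33 ALLOC][34-46 ALLOC][47-50 FREE]
Op 8: free(d) -> (freed d); heap: [0-1 FREE][2-23 ALLOC][24-33 ALLOC][34-46 ALLOC][47-50 FREE]
Op 9: free(e) -> (freed e); heap: [0-1 FREE][2-23 ALLOC][24-33 ALLOC][34-50 FREE]
Free blocks: [2 17] total_free=19 largest=17 -> 100*(19-17)/19 = 200/19 ≈ 10.526 -> rounds to 11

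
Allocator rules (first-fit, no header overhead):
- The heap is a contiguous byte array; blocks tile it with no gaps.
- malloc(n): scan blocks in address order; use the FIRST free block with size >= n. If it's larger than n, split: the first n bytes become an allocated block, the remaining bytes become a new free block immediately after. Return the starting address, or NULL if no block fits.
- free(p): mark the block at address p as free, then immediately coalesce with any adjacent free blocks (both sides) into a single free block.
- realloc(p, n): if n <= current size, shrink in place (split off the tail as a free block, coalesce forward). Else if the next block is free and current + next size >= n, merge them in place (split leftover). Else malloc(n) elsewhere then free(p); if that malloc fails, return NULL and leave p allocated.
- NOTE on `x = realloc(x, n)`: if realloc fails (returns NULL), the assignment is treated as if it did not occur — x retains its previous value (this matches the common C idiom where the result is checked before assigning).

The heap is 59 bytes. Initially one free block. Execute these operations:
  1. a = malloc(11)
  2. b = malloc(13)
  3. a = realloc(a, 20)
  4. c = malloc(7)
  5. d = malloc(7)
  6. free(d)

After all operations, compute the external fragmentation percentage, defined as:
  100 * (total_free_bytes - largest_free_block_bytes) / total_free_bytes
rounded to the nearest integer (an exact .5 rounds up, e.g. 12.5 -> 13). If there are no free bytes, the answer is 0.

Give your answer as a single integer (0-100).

Op 1: a = malloc(11) -> a = 0; heap: [0-10 ALLOC][11-58 FREE]
Op 2: b = malloc(13) -> b = 11; heap: [0-10 ALLOC][11-23 ALLOC][24-58 FREE]
Op 3: a = realloc(a, 20) -> a = 24; heap: [0-10 FREE][11-23 ALLOC][24-43 ALLOC][44-58 FREE]
Op 4: c = malloc(7) -> c = 0; heap: [0-6 ALLOC][7-10 FREE][11-23 ALLOC][24-43 ALLOC][44-58 FREE]
Op 5: d = malloc(7) -> d = 44; heap: [0-6 ALLOC][7-10 FREE][11-23 ALLOC][24-43 ALLOC][44-50 ALLOC][51-58 FREE]
Op 6: free(d) -> (freed d); heap: [0-6 ALLOC][7-10 FREE][11-23 ALLOC][24-43 ALLOC][44-58 FREE]
Free blocks: [4 15] total_free=19 largest=15 -> 100*(19-15)/19 = 400/19 ≈ 21.053 -> rounds to 21

Answer: 21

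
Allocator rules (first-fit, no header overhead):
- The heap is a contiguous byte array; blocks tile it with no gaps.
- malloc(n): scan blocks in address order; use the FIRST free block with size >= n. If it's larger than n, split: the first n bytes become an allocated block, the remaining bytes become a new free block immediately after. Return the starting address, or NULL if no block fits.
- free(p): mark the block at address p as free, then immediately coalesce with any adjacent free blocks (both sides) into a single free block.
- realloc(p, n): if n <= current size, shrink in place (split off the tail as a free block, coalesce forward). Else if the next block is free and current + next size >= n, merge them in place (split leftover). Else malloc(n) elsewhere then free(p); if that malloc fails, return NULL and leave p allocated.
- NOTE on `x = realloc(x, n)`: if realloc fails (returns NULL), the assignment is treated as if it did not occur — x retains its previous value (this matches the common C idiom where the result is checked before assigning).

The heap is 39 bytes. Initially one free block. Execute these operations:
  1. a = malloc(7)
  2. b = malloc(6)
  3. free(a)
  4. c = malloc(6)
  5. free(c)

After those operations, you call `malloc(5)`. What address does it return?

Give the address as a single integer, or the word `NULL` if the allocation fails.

Answer: 0

Derivation:
Op 1: a = malloc(7) -> a = 0; heap: [0-6 ALLOC][7-38 FREE]
Op 2: b = malloc(6) -> b = 7; heap: [0-6 ALLOC][7-12 ALLOC][13-38 FREE]
Op 3: free(a) -> (freed a); heap: [0-6 FREE][7-12 ALLOC][13-38 FREE]
Op 4: c = malloc(6) -> c = 0; heap: [0-5 ALLOC][6-6 FREE][7-12 ALLOC][13-38 FREE]
Op 5: free(c) -> (freed c); heap: [0-6 FREE][7-12 ALLOC][13-38 FREE]
malloc(5): first-fit scan over [0-6 FREE][7-12 ALLOC][13-38 FREE] -> 0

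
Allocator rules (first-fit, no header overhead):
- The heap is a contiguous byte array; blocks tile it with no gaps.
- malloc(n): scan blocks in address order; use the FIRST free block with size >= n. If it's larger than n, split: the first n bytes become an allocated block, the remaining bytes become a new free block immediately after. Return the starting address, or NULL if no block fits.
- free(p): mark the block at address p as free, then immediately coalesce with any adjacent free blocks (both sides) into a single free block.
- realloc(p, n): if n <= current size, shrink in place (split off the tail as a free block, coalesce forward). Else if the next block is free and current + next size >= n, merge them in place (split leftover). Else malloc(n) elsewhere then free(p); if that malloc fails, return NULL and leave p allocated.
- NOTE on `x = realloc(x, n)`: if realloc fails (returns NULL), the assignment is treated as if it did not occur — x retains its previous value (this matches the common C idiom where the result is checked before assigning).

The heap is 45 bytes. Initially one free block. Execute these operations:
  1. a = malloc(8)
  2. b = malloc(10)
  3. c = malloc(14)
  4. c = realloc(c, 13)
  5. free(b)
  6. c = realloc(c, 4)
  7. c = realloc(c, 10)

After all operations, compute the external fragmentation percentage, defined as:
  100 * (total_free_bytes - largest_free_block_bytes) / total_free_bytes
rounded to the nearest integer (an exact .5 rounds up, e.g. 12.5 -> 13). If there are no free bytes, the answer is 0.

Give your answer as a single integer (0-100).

Op 1: a = malloc(8) -> a = 0; heap: [0-7 ALLOC][8-44 FREE]
Op 2: b = malloc(10) -> b = 8; heap: [0-7 ALLOC][8-17 ALLOC][18-44 FREE]
Op 3: c = malloc(14) -> c = 18; heap: [0-7 ALLOC][8-17 ALLOC][18-31 ALLOC][32-44 FREE]
Op 4: c = realloc(c, 13) -> c = 18; heap: [0-7 ALLOC][8-17 ALLOC][18-30 ALLOC][31-44 FREE]
Op 5: free(b) -> (freed b); heap: [0-7 ALLOC][8-17 FREE][18-30 ALLOC][31-44 FREE]
Op 6: c = realloc(c, 4) -> c = 18; heap: [0-7 ALLOC][8-17 FREE][18-21 ALLOC][22-44 FREE]
Op 7: c = realloc(c, 10) -> c = 18; heap: [0-7 ALLOC][8-17 FREE][18-27 ALLOC][28-44 FREE]
Free blocks: [10 17] total_free=27 largest=17 -> 100*(27-17)/27 = 1000/27 ≈ 37.037 -> rounds to 37

Answer: 37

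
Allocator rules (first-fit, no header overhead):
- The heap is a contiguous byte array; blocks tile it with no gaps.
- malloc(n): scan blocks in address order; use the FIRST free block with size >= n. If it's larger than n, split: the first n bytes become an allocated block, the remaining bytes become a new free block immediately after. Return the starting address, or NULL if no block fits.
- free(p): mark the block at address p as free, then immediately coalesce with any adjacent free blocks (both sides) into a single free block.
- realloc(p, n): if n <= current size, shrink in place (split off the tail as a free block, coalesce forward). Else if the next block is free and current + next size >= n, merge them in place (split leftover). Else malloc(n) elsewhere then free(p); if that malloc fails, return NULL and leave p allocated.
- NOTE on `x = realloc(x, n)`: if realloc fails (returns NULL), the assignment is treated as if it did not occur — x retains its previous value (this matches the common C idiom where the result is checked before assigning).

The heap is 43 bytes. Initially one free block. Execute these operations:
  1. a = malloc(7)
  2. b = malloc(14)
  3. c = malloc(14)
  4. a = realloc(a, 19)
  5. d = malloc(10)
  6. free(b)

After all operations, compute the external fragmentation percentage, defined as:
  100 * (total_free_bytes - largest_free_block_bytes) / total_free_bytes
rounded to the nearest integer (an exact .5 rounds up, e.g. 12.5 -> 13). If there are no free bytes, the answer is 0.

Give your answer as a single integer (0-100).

Op 1: a = malloc(7) -> a = 0; heap: [0-6 ALLOC][7-42 FREE]
Op 2: b = malloc(14) -> b = 7; heap: [0-6 ALLOC][7-20 ALLOC][21-42 FREE]
Op 3: c = malloc(14) -> c = 21; heap: [0-6 ALLOC][7-20 ALLOC][21-34 ALLOC][35-42 FREE]
Op 4: a = realloc(a, 19) -> NULL (a unchanged); heap: [0-6 ALLOC][7-20 ALLOC][21-34 ALLOC][35-42 FREE]
Op 5: d = malloc(10) -> d = NULL; heap: [0-6 ALLOC][7-20 ALLOC][21-34 ALLOC][35-42 FREE]
Op 6: free(b) -> (freed b); heap: [0-6 ALLOC][7-20 FREE][21-34 ALLOC][35-42 FREE]
Free blocks: [14 8] total_free=22 largest=14 -> 100*(22-14)/22 = 800/22 ≈ 36.364 -> rounds to 36

Answer: 36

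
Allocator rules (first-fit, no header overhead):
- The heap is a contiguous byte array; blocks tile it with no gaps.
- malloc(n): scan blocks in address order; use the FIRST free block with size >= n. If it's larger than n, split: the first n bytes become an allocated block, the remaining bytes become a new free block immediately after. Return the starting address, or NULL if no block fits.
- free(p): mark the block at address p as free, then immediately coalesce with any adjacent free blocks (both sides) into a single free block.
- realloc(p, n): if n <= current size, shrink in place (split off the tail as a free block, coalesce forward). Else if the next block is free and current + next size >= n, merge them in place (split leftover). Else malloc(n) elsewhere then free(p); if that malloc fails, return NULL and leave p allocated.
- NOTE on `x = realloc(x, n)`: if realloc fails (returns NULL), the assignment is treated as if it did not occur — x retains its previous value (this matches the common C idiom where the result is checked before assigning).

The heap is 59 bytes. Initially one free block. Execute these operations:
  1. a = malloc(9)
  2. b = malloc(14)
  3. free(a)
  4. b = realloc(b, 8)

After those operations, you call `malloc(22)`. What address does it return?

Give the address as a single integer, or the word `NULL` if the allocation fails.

Answer: 17

Derivation:
Op 1: a = malloc(9) -> a = 0; heap: [0-8 ALLOC][9-58 FREE]
Op 2: b = malloc(14) -> b = 9; heap: [0-8 ALLOC][9-22 ALLOC][23-58 FREE]
Op 3: free(a) -> (freed a); heap: [0-8 FREE][9-22 ALLOC][23-58 FREE]
Op 4: b = realloc(b, 8) -> b = 9; heap: [0-8 FREE][9-16 ALLOC][17-58 FREE]
malloc(22): first-fit scan over [0-8 FREE][9-16 ALLOC][17-58 FREE] -> 17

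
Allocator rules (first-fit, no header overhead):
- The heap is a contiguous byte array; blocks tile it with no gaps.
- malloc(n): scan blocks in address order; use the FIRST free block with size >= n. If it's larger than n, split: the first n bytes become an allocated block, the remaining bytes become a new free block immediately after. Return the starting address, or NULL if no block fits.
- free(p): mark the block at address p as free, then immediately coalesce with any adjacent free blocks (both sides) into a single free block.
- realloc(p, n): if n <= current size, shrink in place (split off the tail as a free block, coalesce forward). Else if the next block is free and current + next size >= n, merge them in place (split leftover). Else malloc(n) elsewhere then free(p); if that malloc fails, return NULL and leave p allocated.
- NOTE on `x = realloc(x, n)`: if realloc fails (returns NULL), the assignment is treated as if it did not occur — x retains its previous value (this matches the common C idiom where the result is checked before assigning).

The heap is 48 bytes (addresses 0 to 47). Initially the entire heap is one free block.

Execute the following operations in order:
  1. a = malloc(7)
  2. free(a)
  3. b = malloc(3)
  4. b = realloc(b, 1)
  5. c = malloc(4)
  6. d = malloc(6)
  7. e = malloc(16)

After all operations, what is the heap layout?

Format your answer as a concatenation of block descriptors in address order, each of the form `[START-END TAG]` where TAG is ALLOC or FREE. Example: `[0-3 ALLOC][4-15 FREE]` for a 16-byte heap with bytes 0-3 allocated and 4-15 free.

Op 1: a = malloc(7) -> a = 0; heap: [0-6 ALLOC][7-47 FREE]
Op 2: free(a) -> (freed a); heap: [0-47 FREE]
Op 3: b = malloc(3) -> b = 0; heap: [0-2 ALLOC][3-47 FREE]
Op 4: b = realloc(b, 1) -> b = 0; heap: [0-0 ALLOC][1-47 FREE]
Op 5: c = malloc(4) -> c = 1; heap: [0-0 ALLOC][1-4 ALLOC][5-47 FREE]
Op 6: d = malloc(6) -> d = 5; heap: [0-0 ALLOC][1-4 ALLOC][5-10 ALLOC][11-47 FREE]
Op 7: e = malloc(16) -> e = 11; heap: [0-0 ALLOC][1-4 ALLOC][5-10 ALLOC][11-26 ALLOC][27-47 FREE]

Answer: [0-0 ALLOC][1-4 ALLOC][5-10 ALLOC][11-26 ALLOC][27-47 FREE]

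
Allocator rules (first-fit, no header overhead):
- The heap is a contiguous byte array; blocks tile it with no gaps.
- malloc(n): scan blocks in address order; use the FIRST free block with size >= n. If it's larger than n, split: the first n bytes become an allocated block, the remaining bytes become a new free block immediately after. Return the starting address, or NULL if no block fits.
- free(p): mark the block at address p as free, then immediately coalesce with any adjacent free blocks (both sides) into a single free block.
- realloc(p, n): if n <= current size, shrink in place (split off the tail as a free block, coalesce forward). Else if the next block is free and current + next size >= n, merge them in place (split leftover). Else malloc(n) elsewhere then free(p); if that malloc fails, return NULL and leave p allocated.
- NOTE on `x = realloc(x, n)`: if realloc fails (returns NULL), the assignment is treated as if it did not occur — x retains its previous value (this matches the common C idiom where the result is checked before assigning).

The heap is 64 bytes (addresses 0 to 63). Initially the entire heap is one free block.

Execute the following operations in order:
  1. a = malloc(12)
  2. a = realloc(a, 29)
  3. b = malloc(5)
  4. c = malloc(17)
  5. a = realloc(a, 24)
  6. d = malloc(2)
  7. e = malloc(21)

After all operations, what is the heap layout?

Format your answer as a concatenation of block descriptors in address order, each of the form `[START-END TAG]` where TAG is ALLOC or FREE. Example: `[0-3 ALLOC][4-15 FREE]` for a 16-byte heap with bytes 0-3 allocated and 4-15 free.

Op 1: a = malloc(12) -> a = 0; heap: [0-11 ALLOC][12-63 FREE]
Op 2: a = realloc(a, 29) -> a = 0; heap: [0-28 ALLOC][29-63 FREE]
Op 3: b = malloc(5) -> b = 29; heap: [0-28 ALLOC][29-33 ALLOC][34-63 FREE]
Op 4: c = malloc(17) -> c = 34; heap: [0-28 ALLOC][29-33 ALLOC][34-50 ALLOC][51-63 FREE]
Op 5: a = realloc(a, 24) -> a = 0; heap: [0-23 ALLOC][24-28 FREE][29-33 ALLOC][34-50 ALLOC][51-63 FREE]
Op 6: d = malloc(2) -> d = 24; heap: [0-23 ALLOC][24-25 ALLOC][26-28 FREE][29-33 ALLOC][34-50 ALLOC][51-63 FREE]
Op 7: e = malloc(21) -> e = NULL; heap: [0-23 ALLOC][24-25 ALLOC][26-28 FREE][29-33 ALLOC][34-50 ALLOC][51-63 FREE]

Answer: [0-23 ALLOC][24-25 ALLOC][26-28 FREE][29-33 ALLOC][34-50 ALLOC][51-63 FREE]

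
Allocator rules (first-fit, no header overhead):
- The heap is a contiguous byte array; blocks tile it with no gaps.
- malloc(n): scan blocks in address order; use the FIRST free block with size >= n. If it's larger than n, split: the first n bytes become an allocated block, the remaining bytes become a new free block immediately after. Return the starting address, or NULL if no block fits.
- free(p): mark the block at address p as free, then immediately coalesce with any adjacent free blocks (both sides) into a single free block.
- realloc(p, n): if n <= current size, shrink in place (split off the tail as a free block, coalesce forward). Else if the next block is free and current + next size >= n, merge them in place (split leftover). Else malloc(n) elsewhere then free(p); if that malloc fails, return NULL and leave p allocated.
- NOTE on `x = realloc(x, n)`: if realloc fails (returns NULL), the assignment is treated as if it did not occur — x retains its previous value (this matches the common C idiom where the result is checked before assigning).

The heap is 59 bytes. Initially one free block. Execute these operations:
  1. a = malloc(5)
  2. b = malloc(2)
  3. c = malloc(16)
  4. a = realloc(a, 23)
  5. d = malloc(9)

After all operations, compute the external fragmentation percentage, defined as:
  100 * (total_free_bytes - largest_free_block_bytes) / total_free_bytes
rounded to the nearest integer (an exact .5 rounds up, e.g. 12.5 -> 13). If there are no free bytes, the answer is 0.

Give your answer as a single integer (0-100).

Op 1: a = malloc(5) -> a = 0; heap: [0-4 ALLOC][5-58 FREE]
Op 2: b = malloc(2) -> b = 5; heap: [0-4 ALLOC][5-6 ALLOC][7-58 FREE]
Op 3: c = malloc(16) -> c = 7; heap: [0-4 ALLOC][5-6 ALLOC][7-22 ALLOC][23-58 FREE]
Op 4: a = realloc(a, 23) -> a = 23; heap: [0-4 FREE][5-6 ALLOC][7-22 ALLOC][23-45 ALLOC][46-58 FREE]
Op 5: d = malloc(9) -> d = 46; heap: [0-4 FREE][5-6 ALLOC][7-22 ALLOC][23-45 ALLOC][46-54 ALLOC][55-58 FREE]
Free blocks: [5 4] total_free=9 largest=5 -> 100*(9-5)/9 = 400/9 ≈ 44.444 -> rounds to 44

Answer: 44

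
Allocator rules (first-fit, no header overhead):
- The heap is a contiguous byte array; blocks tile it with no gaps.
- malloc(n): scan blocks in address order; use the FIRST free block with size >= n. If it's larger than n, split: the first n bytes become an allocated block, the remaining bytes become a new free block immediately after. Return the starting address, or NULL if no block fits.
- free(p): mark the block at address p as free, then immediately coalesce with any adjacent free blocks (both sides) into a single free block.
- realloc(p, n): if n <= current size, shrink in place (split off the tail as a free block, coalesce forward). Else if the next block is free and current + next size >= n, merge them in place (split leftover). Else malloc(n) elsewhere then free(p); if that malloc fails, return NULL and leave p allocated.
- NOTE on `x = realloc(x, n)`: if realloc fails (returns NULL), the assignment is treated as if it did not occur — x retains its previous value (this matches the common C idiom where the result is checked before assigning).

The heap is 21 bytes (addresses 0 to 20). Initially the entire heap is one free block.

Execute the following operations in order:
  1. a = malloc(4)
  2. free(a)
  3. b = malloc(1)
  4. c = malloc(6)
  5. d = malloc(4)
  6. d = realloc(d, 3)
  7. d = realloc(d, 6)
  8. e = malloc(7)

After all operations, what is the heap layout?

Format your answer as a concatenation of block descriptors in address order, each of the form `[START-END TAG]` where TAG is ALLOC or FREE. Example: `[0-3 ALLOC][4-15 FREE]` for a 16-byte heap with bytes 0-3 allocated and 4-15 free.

Op 1: a = malloc(4) -> a = 0; heap: [0-3 ALLOC][4-20 FREE]
Op 2: free(a) -> (freed a); heap: [0-20 FREE]
Op 3: b = malloc(1) -> b = 0; heap: [0-0 ALLOC][1-20 FREE]
Op 4: c = malloc(6) -> c = 1; heap: [0-0 ALLOC][1-6 ALLOC][7-20 FREE]
Op 5: d = malloc(4) -> d = 7; heap: [0-0 ALLOC][1-6 ALLOC][7-10 ALLOC][11-20 FREE]
Op 6: d = realloc(d, 3) -> d = 7; heap: [0-0 ALLOC][1-6 ALLOC][7-9 ALLOC][10-20 FREE]
Op 7: d = realloc(d, 6) -> d = 7; heap: [0-0 ALLOC][1-6 ALLOC][7-12 ALLOC][13-20 FREE]
Op 8: e = malloc(7) -> e = 13; heap: [0-0 ALLOC][1-6 ALLOC][7-12 ALLOC][13-19 ALLOC][20-20 FREE]

Answer: [0-0 ALLOC][1-6 ALLOC][7-12 ALLOC][13-19 ALLOC][20-20 FREE]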